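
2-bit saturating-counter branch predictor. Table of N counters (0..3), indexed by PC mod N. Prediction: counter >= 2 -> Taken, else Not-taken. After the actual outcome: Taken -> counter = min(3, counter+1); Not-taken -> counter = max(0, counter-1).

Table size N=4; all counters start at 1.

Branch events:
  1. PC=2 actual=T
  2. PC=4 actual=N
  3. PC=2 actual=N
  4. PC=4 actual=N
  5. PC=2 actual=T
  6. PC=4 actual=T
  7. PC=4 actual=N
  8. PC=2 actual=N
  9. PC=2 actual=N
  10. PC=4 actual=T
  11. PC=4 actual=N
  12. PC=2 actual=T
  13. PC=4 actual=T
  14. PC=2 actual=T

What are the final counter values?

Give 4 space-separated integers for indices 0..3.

Answer: 1 1 2 1

Derivation:
Ev 1: PC=2 idx=2 pred=N actual=T -> ctr[2]=2
Ev 2: PC=4 idx=0 pred=N actual=N -> ctr[0]=0
Ev 3: PC=2 idx=2 pred=T actual=N -> ctr[2]=1
Ev 4: PC=4 idx=0 pred=N actual=N -> ctr[0]=0
Ev 5: PC=2 idx=2 pred=N actual=T -> ctr[2]=2
Ev 6: PC=4 idx=0 pred=N actual=T -> ctr[0]=1
Ev 7: PC=4 idx=0 pred=N actual=N -> ctr[0]=0
Ev 8: PC=2 idx=2 pred=T actual=N -> ctr[2]=1
Ev 9: PC=2 idx=2 pred=N actual=N -> ctr[2]=0
Ev 10: PC=4 idx=0 pred=N actual=T -> ctr[0]=1
Ev 11: PC=4 idx=0 pred=N actual=N -> ctr[0]=0
Ev 12: PC=2 idx=2 pred=N actual=T -> ctr[2]=1
Ev 13: PC=4 idx=0 pred=N actual=T -> ctr[0]=1
Ev 14: PC=2 idx=2 pred=N actual=T -> ctr[2]=2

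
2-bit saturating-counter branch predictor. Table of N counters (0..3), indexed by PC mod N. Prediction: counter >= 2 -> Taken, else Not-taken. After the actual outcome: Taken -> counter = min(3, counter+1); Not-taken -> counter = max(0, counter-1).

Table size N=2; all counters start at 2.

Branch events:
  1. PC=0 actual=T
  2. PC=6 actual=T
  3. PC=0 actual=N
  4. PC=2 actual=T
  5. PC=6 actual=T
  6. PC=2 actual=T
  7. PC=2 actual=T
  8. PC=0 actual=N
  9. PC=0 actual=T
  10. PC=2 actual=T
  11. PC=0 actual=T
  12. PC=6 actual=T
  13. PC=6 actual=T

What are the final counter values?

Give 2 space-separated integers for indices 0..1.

Ev 1: PC=0 idx=0 pred=T actual=T -> ctr[0]=3
Ev 2: PC=6 idx=0 pred=T actual=T -> ctr[0]=3
Ev 3: PC=0 idx=0 pred=T actual=N -> ctr[0]=2
Ev 4: PC=2 idx=0 pred=T actual=T -> ctr[0]=3
Ev 5: PC=6 idx=0 pred=T actual=T -> ctr[0]=3
Ev 6: PC=2 idx=0 pred=T actual=T -> ctr[0]=3
Ev 7: PC=2 idx=0 pred=T actual=T -> ctr[0]=3
Ev 8: PC=0 idx=0 pred=T actual=N -> ctr[0]=2
Ev 9: PC=0 idx=0 pred=T actual=T -> ctr[0]=3
Ev 10: PC=2 idx=0 pred=T actual=T -> ctr[0]=3
Ev 11: PC=0 idx=0 pred=T actual=T -> ctr[0]=3
Ev 12: PC=6 idx=0 pred=T actual=T -> ctr[0]=3
Ev 13: PC=6 idx=0 pred=T actual=T -> ctr[0]=3

Answer: 3 2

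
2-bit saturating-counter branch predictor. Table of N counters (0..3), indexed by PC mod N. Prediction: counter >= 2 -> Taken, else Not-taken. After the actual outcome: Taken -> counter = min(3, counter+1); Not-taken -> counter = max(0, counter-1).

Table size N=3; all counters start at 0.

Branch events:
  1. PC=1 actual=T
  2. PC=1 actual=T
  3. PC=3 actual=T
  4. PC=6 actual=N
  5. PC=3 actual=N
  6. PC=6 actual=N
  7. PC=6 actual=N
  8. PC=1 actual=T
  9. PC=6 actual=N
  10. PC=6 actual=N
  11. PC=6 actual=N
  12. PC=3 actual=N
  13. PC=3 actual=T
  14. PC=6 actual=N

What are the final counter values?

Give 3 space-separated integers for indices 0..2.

Answer: 0 3 0

Derivation:
Ev 1: PC=1 idx=1 pred=N actual=T -> ctr[1]=1
Ev 2: PC=1 idx=1 pred=N actual=T -> ctr[1]=2
Ev 3: PC=3 idx=0 pred=N actual=T -> ctr[0]=1
Ev 4: PC=6 idx=0 pred=N actual=N -> ctr[0]=0
Ev 5: PC=3 idx=0 pred=N actual=N -> ctr[0]=0
Ev 6: PC=6 idx=0 pred=N actual=N -> ctr[0]=0
Ev 7: PC=6 idx=0 pred=N actual=N -> ctr[0]=0
Ev 8: PC=1 idx=1 pred=T actual=T -> ctr[1]=3
Ev 9: PC=6 idx=0 pred=N actual=N -> ctr[0]=0
Ev 10: PC=6 idx=0 pred=N actual=N -> ctr[0]=0
Ev 11: PC=6 idx=0 pred=N actual=N -> ctr[0]=0
Ev 12: PC=3 idx=0 pred=N actual=N -> ctr[0]=0
Ev 13: PC=3 idx=0 pred=N actual=T -> ctr[0]=1
Ev 14: PC=6 idx=0 pred=N actual=N -> ctr[0]=0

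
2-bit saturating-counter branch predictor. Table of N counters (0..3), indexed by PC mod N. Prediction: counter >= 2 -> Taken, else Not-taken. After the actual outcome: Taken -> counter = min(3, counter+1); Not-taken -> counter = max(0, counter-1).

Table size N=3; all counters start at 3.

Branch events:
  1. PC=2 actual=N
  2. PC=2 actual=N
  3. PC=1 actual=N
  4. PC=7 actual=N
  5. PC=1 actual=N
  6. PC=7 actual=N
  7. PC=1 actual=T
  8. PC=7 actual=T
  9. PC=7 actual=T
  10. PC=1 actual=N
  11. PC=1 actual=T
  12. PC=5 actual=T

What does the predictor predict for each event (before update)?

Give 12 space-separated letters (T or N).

Answer: T T T T N N N N T T T N

Derivation:
Ev 1: PC=2 idx=2 pred=T actual=N -> ctr[2]=2
Ev 2: PC=2 idx=2 pred=T actual=N -> ctr[2]=1
Ev 3: PC=1 idx=1 pred=T actual=N -> ctr[1]=2
Ev 4: PC=7 idx=1 pred=T actual=N -> ctr[1]=1
Ev 5: PC=1 idx=1 pred=N actual=N -> ctr[1]=0
Ev 6: PC=7 idx=1 pred=N actual=N -> ctr[1]=0
Ev 7: PC=1 idx=1 pred=N actual=T -> ctr[1]=1
Ev 8: PC=7 idx=1 pred=N actual=T -> ctr[1]=2
Ev 9: PC=7 idx=1 pred=T actual=T -> ctr[1]=3
Ev 10: PC=1 idx=1 pred=T actual=N -> ctr[1]=2
Ev 11: PC=1 idx=1 pred=T actual=T -> ctr[1]=3
Ev 12: PC=5 idx=2 pred=N actual=T -> ctr[2]=2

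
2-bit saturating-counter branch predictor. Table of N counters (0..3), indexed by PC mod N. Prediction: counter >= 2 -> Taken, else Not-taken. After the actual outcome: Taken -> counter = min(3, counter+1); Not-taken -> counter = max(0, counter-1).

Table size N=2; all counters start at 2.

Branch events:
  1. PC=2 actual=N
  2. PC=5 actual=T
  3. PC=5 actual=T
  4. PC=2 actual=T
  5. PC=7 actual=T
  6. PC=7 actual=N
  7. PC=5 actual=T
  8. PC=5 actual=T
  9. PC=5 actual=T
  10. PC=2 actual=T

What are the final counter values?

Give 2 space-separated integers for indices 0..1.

Answer: 3 3

Derivation:
Ev 1: PC=2 idx=0 pred=T actual=N -> ctr[0]=1
Ev 2: PC=5 idx=1 pred=T actual=T -> ctr[1]=3
Ev 3: PC=5 idx=1 pred=T actual=T -> ctr[1]=3
Ev 4: PC=2 idx=0 pred=N actual=T -> ctr[0]=2
Ev 5: PC=7 idx=1 pred=T actual=T -> ctr[1]=3
Ev 6: PC=7 idx=1 pred=T actual=N -> ctr[1]=2
Ev 7: PC=5 idx=1 pred=T actual=T -> ctr[1]=3
Ev 8: PC=5 idx=1 pred=T actual=T -> ctr[1]=3
Ev 9: PC=5 idx=1 pred=T actual=T -> ctr[1]=3
Ev 10: PC=2 idx=0 pred=T actual=T -> ctr[0]=3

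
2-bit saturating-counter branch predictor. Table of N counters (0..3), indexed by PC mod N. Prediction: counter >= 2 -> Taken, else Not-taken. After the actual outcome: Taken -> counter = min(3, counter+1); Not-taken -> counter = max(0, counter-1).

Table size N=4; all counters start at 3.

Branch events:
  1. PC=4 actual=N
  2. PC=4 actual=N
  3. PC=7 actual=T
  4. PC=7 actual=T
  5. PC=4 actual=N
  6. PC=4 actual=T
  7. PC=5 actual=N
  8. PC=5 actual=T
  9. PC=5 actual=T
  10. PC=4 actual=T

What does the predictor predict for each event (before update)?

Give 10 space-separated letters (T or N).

Answer: T T T T N N T T T N

Derivation:
Ev 1: PC=4 idx=0 pred=T actual=N -> ctr[0]=2
Ev 2: PC=4 idx=0 pred=T actual=N -> ctr[0]=1
Ev 3: PC=7 idx=3 pred=T actual=T -> ctr[3]=3
Ev 4: PC=7 idx=3 pred=T actual=T -> ctr[3]=3
Ev 5: PC=4 idx=0 pred=N actual=N -> ctr[0]=0
Ev 6: PC=4 idx=0 pred=N actual=T -> ctr[0]=1
Ev 7: PC=5 idx=1 pred=T actual=N -> ctr[1]=2
Ev 8: PC=5 idx=1 pred=T actual=T -> ctr[1]=3
Ev 9: PC=5 idx=1 pred=T actual=T -> ctr[1]=3
Ev 10: PC=4 idx=0 pred=N actual=T -> ctr[0]=2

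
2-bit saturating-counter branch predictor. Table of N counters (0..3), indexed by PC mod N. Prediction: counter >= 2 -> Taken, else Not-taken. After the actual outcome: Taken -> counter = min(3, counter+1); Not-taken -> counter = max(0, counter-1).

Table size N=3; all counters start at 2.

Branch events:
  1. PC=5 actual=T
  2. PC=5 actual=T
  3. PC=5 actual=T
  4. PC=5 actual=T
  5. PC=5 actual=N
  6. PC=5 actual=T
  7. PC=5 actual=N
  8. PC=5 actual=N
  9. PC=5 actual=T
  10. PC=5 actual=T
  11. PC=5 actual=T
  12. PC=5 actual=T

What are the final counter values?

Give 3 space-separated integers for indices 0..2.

Answer: 2 2 3

Derivation:
Ev 1: PC=5 idx=2 pred=T actual=T -> ctr[2]=3
Ev 2: PC=5 idx=2 pred=T actual=T -> ctr[2]=3
Ev 3: PC=5 idx=2 pred=T actual=T -> ctr[2]=3
Ev 4: PC=5 idx=2 pred=T actual=T -> ctr[2]=3
Ev 5: PC=5 idx=2 pred=T actual=N -> ctr[2]=2
Ev 6: PC=5 idx=2 pred=T actual=T -> ctr[2]=3
Ev 7: PC=5 idx=2 pred=T actual=N -> ctr[2]=2
Ev 8: PC=5 idx=2 pred=T actual=N -> ctr[2]=1
Ev 9: PC=5 idx=2 pred=N actual=T -> ctr[2]=2
Ev 10: PC=5 idx=2 pred=T actual=T -> ctr[2]=3
Ev 11: PC=5 idx=2 pred=T actual=T -> ctr[2]=3
Ev 12: PC=5 idx=2 pred=T actual=T -> ctr[2]=3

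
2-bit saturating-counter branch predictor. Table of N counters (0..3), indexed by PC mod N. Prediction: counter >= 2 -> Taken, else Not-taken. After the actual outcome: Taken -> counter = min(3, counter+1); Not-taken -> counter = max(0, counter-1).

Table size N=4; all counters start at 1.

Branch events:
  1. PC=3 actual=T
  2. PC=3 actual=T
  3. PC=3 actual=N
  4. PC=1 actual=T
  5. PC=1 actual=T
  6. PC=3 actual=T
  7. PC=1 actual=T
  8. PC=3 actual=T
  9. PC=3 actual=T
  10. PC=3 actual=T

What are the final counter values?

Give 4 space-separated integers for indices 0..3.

Ev 1: PC=3 idx=3 pred=N actual=T -> ctr[3]=2
Ev 2: PC=3 idx=3 pred=T actual=T -> ctr[3]=3
Ev 3: PC=3 idx=3 pred=T actual=N -> ctr[3]=2
Ev 4: PC=1 idx=1 pred=N actual=T -> ctr[1]=2
Ev 5: PC=1 idx=1 pred=T actual=T -> ctr[1]=3
Ev 6: PC=3 idx=3 pred=T actual=T -> ctr[3]=3
Ev 7: PC=1 idx=1 pred=T actual=T -> ctr[1]=3
Ev 8: PC=3 idx=3 pred=T actual=T -> ctr[3]=3
Ev 9: PC=3 idx=3 pred=T actual=T -> ctr[3]=3
Ev 10: PC=3 idx=3 pred=T actual=T -> ctr[3]=3

Answer: 1 3 1 3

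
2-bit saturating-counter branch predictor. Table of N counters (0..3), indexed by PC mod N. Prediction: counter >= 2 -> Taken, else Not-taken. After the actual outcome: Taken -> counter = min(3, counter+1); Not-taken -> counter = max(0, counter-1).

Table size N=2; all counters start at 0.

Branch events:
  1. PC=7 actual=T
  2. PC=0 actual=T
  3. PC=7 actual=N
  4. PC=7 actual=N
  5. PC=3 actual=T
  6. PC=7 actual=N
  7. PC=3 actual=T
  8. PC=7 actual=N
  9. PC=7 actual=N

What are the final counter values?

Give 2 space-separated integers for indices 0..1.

Ev 1: PC=7 idx=1 pred=N actual=T -> ctr[1]=1
Ev 2: PC=0 idx=0 pred=N actual=T -> ctr[0]=1
Ev 3: PC=7 idx=1 pred=N actual=N -> ctr[1]=0
Ev 4: PC=7 idx=1 pred=N actual=N -> ctr[1]=0
Ev 5: PC=3 idx=1 pred=N actual=T -> ctr[1]=1
Ev 6: PC=7 idx=1 pred=N actual=N -> ctr[1]=0
Ev 7: PC=3 idx=1 pred=N actual=T -> ctr[1]=1
Ev 8: PC=7 idx=1 pred=N actual=N -> ctr[1]=0
Ev 9: PC=7 idx=1 pred=N actual=N -> ctr[1]=0

Answer: 1 0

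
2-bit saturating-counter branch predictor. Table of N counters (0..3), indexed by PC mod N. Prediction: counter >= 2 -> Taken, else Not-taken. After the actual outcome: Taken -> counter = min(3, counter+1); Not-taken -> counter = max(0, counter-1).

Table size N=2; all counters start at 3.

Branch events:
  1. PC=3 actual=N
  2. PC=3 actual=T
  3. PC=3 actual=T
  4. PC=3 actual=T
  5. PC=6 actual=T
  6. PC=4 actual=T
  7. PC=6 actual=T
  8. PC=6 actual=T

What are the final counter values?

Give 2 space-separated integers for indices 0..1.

Answer: 3 3

Derivation:
Ev 1: PC=3 idx=1 pred=T actual=N -> ctr[1]=2
Ev 2: PC=3 idx=1 pred=T actual=T -> ctr[1]=3
Ev 3: PC=3 idx=1 pred=T actual=T -> ctr[1]=3
Ev 4: PC=3 idx=1 pred=T actual=T -> ctr[1]=3
Ev 5: PC=6 idx=0 pred=T actual=T -> ctr[0]=3
Ev 6: PC=4 idx=0 pred=T actual=T -> ctr[0]=3
Ev 7: PC=6 idx=0 pred=T actual=T -> ctr[0]=3
Ev 8: PC=6 idx=0 pred=T actual=T -> ctr[0]=3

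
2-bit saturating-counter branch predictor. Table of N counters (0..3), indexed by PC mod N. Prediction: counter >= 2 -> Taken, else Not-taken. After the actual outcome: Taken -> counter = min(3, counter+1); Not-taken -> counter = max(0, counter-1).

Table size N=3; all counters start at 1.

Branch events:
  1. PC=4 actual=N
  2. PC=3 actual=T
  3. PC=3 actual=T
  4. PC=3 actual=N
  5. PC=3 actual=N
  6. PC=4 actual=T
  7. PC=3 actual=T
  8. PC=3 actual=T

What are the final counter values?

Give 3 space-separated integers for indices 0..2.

Answer: 3 1 1

Derivation:
Ev 1: PC=4 idx=1 pred=N actual=N -> ctr[1]=0
Ev 2: PC=3 idx=0 pred=N actual=T -> ctr[0]=2
Ev 3: PC=3 idx=0 pred=T actual=T -> ctr[0]=3
Ev 4: PC=3 idx=0 pred=T actual=N -> ctr[0]=2
Ev 5: PC=3 idx=0 pred=T actual=N -> ctr[0]=1
Ev 6: PC=4 idx=1 pred=N actual=T -> ctr[1]=1
Ev 7: PC=3 idx=0 pred=N actual=T -> ctr[0]=2
Ev 8: PC=3 idx=0 pred=T actual=T -> ctr[0]=3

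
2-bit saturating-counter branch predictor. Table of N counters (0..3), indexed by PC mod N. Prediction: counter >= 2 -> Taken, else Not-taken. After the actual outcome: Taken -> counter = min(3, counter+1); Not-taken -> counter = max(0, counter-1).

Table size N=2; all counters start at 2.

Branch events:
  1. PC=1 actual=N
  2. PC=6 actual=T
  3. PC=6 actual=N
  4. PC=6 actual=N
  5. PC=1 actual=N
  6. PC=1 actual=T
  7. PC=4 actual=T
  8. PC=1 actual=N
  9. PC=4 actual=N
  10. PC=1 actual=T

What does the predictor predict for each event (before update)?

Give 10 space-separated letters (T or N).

Ev 1: PC=1 idx=1 pred=T actual=N -> ctr[1]=1
Ev 2: PC=6 idx=0 pred=T actual=T -> ctr[0]=3
Ev 3: PC=6 idx=0 pred=T actual=N -> ctr[0]=2
Ev 4: PC=6 idx=0 pred=T actual=N -> ctr[0]=1
Ev 5: PC=1 idx=1 pred=N actual=N -> ctr[1]=0
Ev 6: PC=1 idx=1 pred=N actual=T -> ctr[1]=1
Ev 7: PC=4 idx=0 pred=N actual=T -> ctr[0]=2
Ev 8: PC=1 idx=1 pred=N actual=N -> ctr[1]=0
Ev 9: PC=4 idx=0 pred=T actual=N -> ctr[0]=1
Ev 10: PC=1 idx=1 pred=N actual=T -> ctr[1]=1

Answer: T T T T N N N N T N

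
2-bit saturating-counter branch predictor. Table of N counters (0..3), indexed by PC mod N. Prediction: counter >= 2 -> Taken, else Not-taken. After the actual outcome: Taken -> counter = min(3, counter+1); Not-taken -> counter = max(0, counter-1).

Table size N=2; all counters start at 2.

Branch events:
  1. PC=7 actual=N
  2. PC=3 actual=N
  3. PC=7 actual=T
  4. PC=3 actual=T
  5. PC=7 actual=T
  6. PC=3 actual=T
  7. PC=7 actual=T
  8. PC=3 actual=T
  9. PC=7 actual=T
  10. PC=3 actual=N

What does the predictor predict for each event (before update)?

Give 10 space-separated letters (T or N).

Answer: T N N N T T T T T T

Derivation:
Ev 1: PC=7 idx=1 pred=T actual=N -> ctr[1]=1
Ev 2: PC=3 idx=1 pred=N actual=N -> ctr[1]=0
Ev 3: PC=7 idx=1 pred=N actual=T -> ctr[1]=1
Ev 4: PC=3 idx=1 pred=N actual=T -> ctr[1]=2
Ev 5: PC=7 idx=1 pred=T actual=T -> ctr[1]=3
Ev 6: PC=3 idx=1 pred=T actual=T -> ctr[1]=3
Ev 7: PC=7 idx=1 pred=T actual=T -> ctr[1]=3
Ev 8: PC=3 idx=1 pred=T actual=T -> ctr[1]=3
Ev 9: PC=7 idx=1 pred=T actual=T -> ctr[1]=3
Ev 10: PC=3 idx=1 pred=T actual=N -> ctr[1]=2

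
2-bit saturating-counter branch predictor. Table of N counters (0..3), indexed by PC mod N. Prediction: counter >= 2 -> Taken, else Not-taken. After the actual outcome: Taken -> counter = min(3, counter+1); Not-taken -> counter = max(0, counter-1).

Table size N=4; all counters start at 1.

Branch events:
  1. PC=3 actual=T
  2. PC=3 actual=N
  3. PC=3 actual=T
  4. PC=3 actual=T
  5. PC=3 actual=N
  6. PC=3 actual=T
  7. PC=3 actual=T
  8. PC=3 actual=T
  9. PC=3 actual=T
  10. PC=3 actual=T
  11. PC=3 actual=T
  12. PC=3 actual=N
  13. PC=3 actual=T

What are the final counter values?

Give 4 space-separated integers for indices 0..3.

Answer: 1 1 1 3

Derivation:
Ev 1: PC=3 idx=3 pred=N actual=T -> ctr[3]=2
Ev 2: PC=3 idx=3 pred=T actual=N -> ctr[3]=1
Ev 3: PC=3 idx=3 pred=N actual=T -> ctr[3]=2
Ev 4: PC=3 idx=3 pred=T actual=T -> ctr[3]=3
Ev 5: PC=3 idx=3 pred=T actual=N -> ctr[3]=2
Ev 6: PC=3 idx=3 pred=T actual=T -> ctr[3]=3
Ev 7: PC=3 idx=3 pred=T actual=T -> ctr[3]=3
Ev 8: PC=3 idx=3 pred=T actual=T -> ctr[3]=3
Ev 9: PC=3 idx=3 pred=T actual=T -> ctr[3]=3
Ev 10: PC=3 idx=3 pred=T actual=T -> ctr[3]=3
Ev 11: PC=3 idx=3 pred=T actual=T -> ctr[3]=3
Ev 12: PC=3 idx=3 pred=T actual=N -> ctr[3]=2
Ev 13: PC=3 idx=3 pred=T actual=T -> ctr[3]=3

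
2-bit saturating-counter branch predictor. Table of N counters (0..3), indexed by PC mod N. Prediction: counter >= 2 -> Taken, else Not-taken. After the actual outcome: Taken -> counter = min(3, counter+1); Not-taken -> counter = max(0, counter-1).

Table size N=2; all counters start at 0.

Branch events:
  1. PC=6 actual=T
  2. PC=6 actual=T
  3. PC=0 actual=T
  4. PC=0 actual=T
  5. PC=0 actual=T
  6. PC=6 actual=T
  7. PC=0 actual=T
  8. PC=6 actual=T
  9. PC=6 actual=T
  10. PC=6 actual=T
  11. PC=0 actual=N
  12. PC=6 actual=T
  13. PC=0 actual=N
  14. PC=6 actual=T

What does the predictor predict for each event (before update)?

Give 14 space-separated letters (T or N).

Answer: N N T T T T T T T T T T T T

Derivation:
Ev 1: PC=6 idx=0 pred=N actual=T -> ctr[0]=1
Ev 2: PC=6 idx=0 pred=N actual=T -> ctr[0]=2
Ev 3: PC=0 idx=0 pred=T actual=T -> ctr[0]=3
Ev 4: PC=0 idx=0 pred=T actual=T -> ctr[0]=3
Ev 5: PC=0 idx=0 pred=T actual=T -> ctr[0]=3
Ev 6: PC=6 idx=0 pred=T actual=T -> ctr[0]=3
Ev 7: PC=0 idx=0 pred=T actual=T -> ctr[0]=3
Ev 8: PC=6 idx=0 pred=T actual=T -> ctr[0]=3
Ev 9: PC=6 idx=0 pred=T actual=T -> ctr[0]=3
Ev 10: PC=6 idx=0 pred=T actual=T -> ctr[0]=3
Ev 11: PC=0 idx=0 pred=T actual=N -> ctr[0]=2
Ev 12: PC=6 idx=0 pred=T actual=T -> ctr[0]=3
Ev 13: PC=0 idx=0 pred=T actual=N -> ctr[0]=2
Ev 14: PC=6 idx=0 pred=T actual=T -> ctr[0]=3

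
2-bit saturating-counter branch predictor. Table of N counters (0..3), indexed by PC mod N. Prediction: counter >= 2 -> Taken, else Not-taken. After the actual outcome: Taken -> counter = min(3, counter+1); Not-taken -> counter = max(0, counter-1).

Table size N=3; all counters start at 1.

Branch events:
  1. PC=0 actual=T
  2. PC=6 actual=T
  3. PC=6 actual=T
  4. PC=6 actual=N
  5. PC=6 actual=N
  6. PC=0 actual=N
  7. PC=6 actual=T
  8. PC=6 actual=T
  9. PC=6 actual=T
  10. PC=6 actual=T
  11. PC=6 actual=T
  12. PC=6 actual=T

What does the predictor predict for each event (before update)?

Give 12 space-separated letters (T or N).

Answer: N T T T T N N N T T T T

Derivation:
Ev 1: PC=0 idx=0 pred=N actual=T -> ctr[0]=2
Ev 2: PC=6 idx=0 pred=T actual=T -> ctr[0]=3
Ev 3: PC=6 idx=0 pred=T actual=T -> ctr[0]=3
Ev 4: PC=6 idx=0 pred=T actual=N -> ctr[0]=2
Ev 5: PC=6 idx=0 pred=T actual=N -> ctr[0]=1
Ev 6: PC=0 idx=0 pred=N actual=N -> ctr[0]=0
Ev 7: PC=6 idx=0 pred=N actual=T -> ctr[0]=1
Ev 8: PC=6 idx=0 pred=N actual=T -> ctr[0]=2
Ev 9: PC=6 idx=0 pred=T actual=T -> ctr[0]=3
Ev 10: PC=6 idx=0 pred=T actual=T -> ctr[0]=3
Ev 11: PC=6 idx=0 pred=T actual=T -> ctr[0]=3
Ev 12: PC=6 idx=0 pred=T actual=T -> ctr[0]=3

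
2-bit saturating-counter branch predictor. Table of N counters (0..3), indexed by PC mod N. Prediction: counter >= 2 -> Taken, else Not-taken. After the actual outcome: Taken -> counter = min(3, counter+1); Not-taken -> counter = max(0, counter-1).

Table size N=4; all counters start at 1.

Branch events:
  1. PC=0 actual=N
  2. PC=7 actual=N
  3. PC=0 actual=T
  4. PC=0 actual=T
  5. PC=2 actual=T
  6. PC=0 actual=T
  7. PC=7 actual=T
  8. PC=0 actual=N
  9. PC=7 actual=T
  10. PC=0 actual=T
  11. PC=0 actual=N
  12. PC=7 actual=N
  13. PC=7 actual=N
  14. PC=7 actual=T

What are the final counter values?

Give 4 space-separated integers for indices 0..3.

Answer: 2 1 2 1

Derivation:
Ev 1: PC=0 idx=0 pred=N actual=N -> ctr[0]=0
Ev 2: PC=7 idx=3 pred=N actual=N -> ctr[3]=0
Ev 3: PC=0 idx=0 pred=N actual=T -> ctr[0]=1
Ev 4: PC=0 idx=0 pred=N actual=T -> ctr[0]=2
Ev 5: PC=2 idx=2 pred=N actual=T -> ctr[2]=2
Ev 6: PC=0 idx=0 pred=T actual=T -> ctr[0]=3
Ev 7: PC=7 idx=3 pred=N actual=T -> ctr[3]=1
Ev 8: PC=0 idx=0 pred=T actual=N -> ctr[0]=2
Ev 9: PC=7 idx=3 pred=N actual=T -> ctr[3]=2
Ev 10: PC=0 idx=0 pred=T actual=T -> ctr[0]=3
Ev 11: PC=0 idx=0 pred=T actual=N -> ctr[0]=2
Ev 12: PC=7 idx=3 pred=T actual=N -> ctr[3]=1
Ev 13: PC=7 idx=3 pred=N actual=N -> ctr[3]=0
Ev 14: PC=7 idx=3 pred=N actual=T -> ctr[3]=1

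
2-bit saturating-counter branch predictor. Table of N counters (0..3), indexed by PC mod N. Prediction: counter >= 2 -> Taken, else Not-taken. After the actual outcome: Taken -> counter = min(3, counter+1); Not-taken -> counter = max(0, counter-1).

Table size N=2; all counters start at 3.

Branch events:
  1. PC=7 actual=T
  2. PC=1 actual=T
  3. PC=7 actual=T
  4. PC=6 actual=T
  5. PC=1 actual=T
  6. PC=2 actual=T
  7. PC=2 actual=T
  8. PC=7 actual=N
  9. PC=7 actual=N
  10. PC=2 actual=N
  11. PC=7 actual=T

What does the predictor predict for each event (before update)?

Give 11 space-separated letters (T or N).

Ev 1: PC=7 idx=1 pred=T actual=T -> ctr[1]=3
Ev 2: PC=1 idx=1 pred=T actual=T -> ctr[1]=3
Ev 3: PC=7 idx=1 pred=T actual=T -> ctr[1]=3
Ev 4: PC=6 idx=0 pred=T actual=T -> ctr[0]=3
Ev 5: PC=1 idx=1 pred=T actual=T -> ctr[1]=3
Ev 6: PC=2 idx=0 pred=T actual=T -> ctr[0]=3
Ev 7: PC=2 idx=0 pred=T actual=T -> ctr[0]=3
Ev 8: PC=7 idx=1 pred=T actual=N -> ctr[1]=2
Ev 9: PC=7 idx=1 pred=T actual=N -> ctr[1]=1
Ev 10: PC=2 idx=0 pred=T actual=N -> ctr[0]=2
Ev 11: PC=7 idx=1 pred=N actual=T -> ctr[1]=2

Answer: T T T T T T T T T T N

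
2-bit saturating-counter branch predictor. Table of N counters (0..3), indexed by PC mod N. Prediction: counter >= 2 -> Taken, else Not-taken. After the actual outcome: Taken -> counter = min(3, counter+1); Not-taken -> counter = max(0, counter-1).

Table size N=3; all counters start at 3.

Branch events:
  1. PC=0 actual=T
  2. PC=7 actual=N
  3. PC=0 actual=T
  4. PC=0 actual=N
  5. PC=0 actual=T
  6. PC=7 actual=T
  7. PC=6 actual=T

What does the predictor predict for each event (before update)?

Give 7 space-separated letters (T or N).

Answer: T T T T T T T

Derivation:
Ev 1: PC=0 idx=0 pred=T actual=T -> ctr[0]=3
Ev 2: PC=7 idx=1 pred=T actual=N -> ctr[1]=2
Ev 3: PC=0 idx=0 pred=T actual=T -> ctr[0]=3
Ev 4: PC=0 idx=0 pred=T actual=N -> ctr[0]=2
Ev 5: PC=0 idx=0 pred=T actual=T -> ctr[0]=3
Ev 6: PC=7 idx=1 pred=T actual=T -> ctr[1]=3
Ev 7: PC=6 idx=0 pred=T actual=T -> ctr[0]=3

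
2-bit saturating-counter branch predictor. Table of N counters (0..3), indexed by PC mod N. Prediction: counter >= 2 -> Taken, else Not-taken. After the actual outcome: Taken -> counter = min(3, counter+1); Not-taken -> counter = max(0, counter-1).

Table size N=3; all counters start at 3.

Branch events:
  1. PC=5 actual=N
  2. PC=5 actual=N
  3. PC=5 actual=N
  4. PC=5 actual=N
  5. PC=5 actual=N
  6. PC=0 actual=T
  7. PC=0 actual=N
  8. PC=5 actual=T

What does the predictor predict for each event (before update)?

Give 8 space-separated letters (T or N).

Ev 1: PC=5 idx=2 pred=T actual=N -> ctr[2]=2
Ev 2: PC=5 idx=2 pred=T actual=N -> ctr[2]=1
Ev 3: PC=5 idx=2 pred=N actual=N -> ctr[2]=0
Ev 4: PC=5 idx=2 pred=N actual=N -> ctr[2]=0
Ev 5: PC=5 idx=2 pred=N actual=N -> ctr[2]=0
Ev 6: PC=0 idx=0 pred=T actual=T -> ctr[0]=3
Ev 7: PC=0 idx=0 pred=T actual=N -> ctr[0]=2
Ev 8: PC=5 idx=2 pred=N actual=T -> ctr[2]=1

Answer: T T N N N T T N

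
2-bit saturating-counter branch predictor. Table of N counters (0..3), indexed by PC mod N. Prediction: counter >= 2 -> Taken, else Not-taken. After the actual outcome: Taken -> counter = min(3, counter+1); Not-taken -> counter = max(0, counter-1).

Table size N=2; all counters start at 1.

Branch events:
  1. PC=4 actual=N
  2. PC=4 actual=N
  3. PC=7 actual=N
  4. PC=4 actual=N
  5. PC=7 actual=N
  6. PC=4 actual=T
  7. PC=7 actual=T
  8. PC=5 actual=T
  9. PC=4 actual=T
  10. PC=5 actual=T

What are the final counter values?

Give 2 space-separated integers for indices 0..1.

Answer: 2 3

Derivation:
Ev 1: PC=4 idx=0 pred=N actual=N -> ctr[0]=0
Ev 2: PC=4 idx=0 pred=N actual=N -> ctr[0]=0
Ev 3: PC=7 idx=1 pred=N actual=N -> ctr[1]=0
Ev 4: PC=4 idx=0 pred=N actual=N -> ctr[0]=0
Ev 5: PC=7 idx=1 pred=N actual=N -> ctr[1]=0
Ev 6: PC=4 idx=0 pred=N actual=T -> ctr[0]=1
Ev 7: PC=7 idx=1 pred=N actual=T -> ctr[1]=1
Ev 8: PC=5 idx=1 pred=N actual=T -> ctr[1]=2
Ev 9: PC=4 idx=0 pred=N actual=T -> ctr[0]=2
Ev 10: PC=5 idx=1 pred=T actual=T -> ctr[1]=3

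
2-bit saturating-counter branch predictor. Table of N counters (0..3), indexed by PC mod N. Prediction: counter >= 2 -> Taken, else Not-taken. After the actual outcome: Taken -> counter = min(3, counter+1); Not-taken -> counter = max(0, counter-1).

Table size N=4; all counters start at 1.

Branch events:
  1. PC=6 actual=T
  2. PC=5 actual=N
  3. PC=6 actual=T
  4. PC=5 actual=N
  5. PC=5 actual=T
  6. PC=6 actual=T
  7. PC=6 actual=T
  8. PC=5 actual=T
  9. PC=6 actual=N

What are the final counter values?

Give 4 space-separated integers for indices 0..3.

Answer: 1 2 2 1

Derivation:
Ev 1: PC=6 idx=2 pred=N actual=T -> ctr[2]=2
Ev 2: PC=5 idx=1 pred=N actual=N -> ctr[1]=0
Ev 3: PC=6 idx=2 pred=T actual=T -> ctr[2]=3
Ev 4: PC=5 idx=1 pred=N actual=N -> ctr[1]=0
Ev 5: PC=5 idx=1 pred=N actual=T -> ctr[1]=1
Ev 6: PC=6 idx=2 pred=T actual=T -> ctr[2]=3
Ev 7: PC=6 idx=2 pred=T actual=T -> ctr[2]=3
Ev 8: PC=5 idx=1 pred=N actual=T -> ctr[1]=2
Ev 9: PC=6 idx=2 pred=T actual=N -> ctr[2]=2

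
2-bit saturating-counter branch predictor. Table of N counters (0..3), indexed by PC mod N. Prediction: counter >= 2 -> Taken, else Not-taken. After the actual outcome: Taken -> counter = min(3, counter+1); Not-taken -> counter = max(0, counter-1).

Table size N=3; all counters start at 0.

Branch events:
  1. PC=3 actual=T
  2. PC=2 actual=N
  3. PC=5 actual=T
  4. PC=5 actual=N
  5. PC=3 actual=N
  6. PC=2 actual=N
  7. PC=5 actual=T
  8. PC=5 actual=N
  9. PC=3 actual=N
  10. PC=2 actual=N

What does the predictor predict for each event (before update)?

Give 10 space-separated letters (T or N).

Answer: N N N N N N N N N N

Derivation:
Ev 1: PC=3 idx=0 pred=N actual=T -> ctr[0]=1
Ev 2: PC=2 idx=2 pred=N actual=N -> ctr[2]=0
Ev 3: PC=5 idx=2 pred=N actual=T -> ctr[2]=1
Ev 4: PC=5 idx=2 pred=N actual=N -> ctr[2]=0
Ev 5: PC=3 idx=0 pred=N actual=N -> ctr[0]=0
Ev 6: PC=2 idx=2 pred=N actual=N -> ctr[2]=0
Ev 7: PC=5 idx=2 pred=N actual=T -> ctr[2]=1
Ev 8: PC=5 idx=2 pred=N actual=N -> ctr[2]=0
Ev 9: PC=3 idx=0 pred=N actual=N -> ctr[0]=0
Ev 10: PC=2 idx=2 pred=N actual=N -> ctr[2]=0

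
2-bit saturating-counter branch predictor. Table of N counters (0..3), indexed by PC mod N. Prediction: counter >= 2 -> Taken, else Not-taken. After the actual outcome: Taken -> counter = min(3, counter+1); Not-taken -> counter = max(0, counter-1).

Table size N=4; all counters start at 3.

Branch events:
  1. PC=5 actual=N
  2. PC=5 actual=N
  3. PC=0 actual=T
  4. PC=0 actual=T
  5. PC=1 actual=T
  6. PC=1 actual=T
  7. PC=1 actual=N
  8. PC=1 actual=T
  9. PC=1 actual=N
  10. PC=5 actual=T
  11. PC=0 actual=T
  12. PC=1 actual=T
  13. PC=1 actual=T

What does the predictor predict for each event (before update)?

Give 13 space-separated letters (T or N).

Ev 1: PC=5 idx=1 pred=T actual=N -> ctr[1]=2
Ev 2: PC=5 idx=1 pred=T actual=N -> ctr[1]=1
Ev 3: PC=0 idx=0 pred=T actual=T -> ctr[0]=3
Ev 4: PC=0 idx=0 pred=T actual=T -> ctr[0]=3
Ev 5: PC=1 idx=1 pred=N actual=T -> ctr[1]=2
Ev 6: PC=1 idx=1 pred=T actual=T -> ctr[1]=3
Ev 7: PC=1 idx=1 pred=T actual=N -> ctr[1]=2
Ev 8: PC=1 idx=1 pred=T actual=T -> ctr[1]=3
Ev 9: PC=1 idx=1 pred=T actual=N -> ctr[1]=2
Ev 10: PC=5 idx=1 pred=T actual=T -> ctr[1]=3
Ev 11: PC=0 idx=0 pred=T actual=T -> ctr[0]=3
Ev 12: PC=1 idx=1 pred=T actual=T -> ctr[1]=3
Ev 13: PC=1 idx=1 pred=T actual=T -> ctr[1]=3

Answer: T T T T N T T T T T T T T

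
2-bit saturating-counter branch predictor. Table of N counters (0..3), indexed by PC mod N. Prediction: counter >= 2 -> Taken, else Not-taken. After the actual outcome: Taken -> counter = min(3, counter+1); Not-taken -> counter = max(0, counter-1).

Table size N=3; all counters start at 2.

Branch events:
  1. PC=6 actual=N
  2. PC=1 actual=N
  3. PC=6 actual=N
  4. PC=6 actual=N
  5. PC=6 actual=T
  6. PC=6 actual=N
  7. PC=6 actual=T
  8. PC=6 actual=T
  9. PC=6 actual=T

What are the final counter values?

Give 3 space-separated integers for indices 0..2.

Ev 1: PC=6 idx=0 pred=T actual=N -> ctr[0]=1
Ev 2: PC=1 idx=1 pred=T actual=N -> ctr[1]=1
Ev 3: PC=6 idx=0 pred=N actual=N -> ctr[0]=0
Ev 4: PC=6 idx=0 pred=N actual=N -> ctr[0]=0
Ev 5: PC=6 idx=0 pred=N actual=T -> ctr[0]=1
Ev 6: PC=6 idx=0 pred=N actual=N -> ctr[0]=0
Ev 7: PC=6 idx=0 pred=N actual=T -> ctr[0]=1
Ev 8: PC=6 idx=0 pred=N actual=T -> ctr[0]=2
Ev 9: PC=6 idx=0 pred=T actual=T -> ctr[0]=3

Answer: 3 1 2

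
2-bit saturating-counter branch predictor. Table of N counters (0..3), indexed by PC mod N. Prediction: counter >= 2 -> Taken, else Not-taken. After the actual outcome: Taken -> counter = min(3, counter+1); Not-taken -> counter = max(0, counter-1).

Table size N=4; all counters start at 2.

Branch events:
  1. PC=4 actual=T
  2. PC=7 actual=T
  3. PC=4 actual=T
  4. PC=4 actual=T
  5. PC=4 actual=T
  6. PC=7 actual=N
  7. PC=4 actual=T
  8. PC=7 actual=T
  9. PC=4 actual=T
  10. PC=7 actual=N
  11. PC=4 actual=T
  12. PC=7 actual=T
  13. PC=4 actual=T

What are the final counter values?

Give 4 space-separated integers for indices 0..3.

Answer: 3 2 2 3

Derivation:
Ev 1: PC=4 idx=0 pred=T actual=T -> ctr[0]=3
Ev 2: PC=7 idx=3 pred=T actual=T -> ctr[3]=3
Ev 3: PC=4 idx=0 pred=T actual=T -> ctr[0]=3
Ev 4: PC=4 idx=0 pred=T actual=T -> ctr[0]=3
Ev 5: PC=4 idx=0 pred=T actual=T -> ctr[0]=3
Ev 6: PC=7 idx=3 pred=T actual=N -> ctr[3]=2
Ev 7: PC=4 idx=0 pred=T actual=T -> ctr[0]=3
Ev 8: PC=7 idx=3 pred=T actual=T -> ctr[3]=3
Ev 9: PC=4 idx=0 pred=T actual=T -> ctr[0]=3
Ev 10: PC=7 idx=3 pred=T actual=N -> ctr[3]=2
Ev 11: PC=4 idx=0 pred=T actual=T -> ctr[0]=3
Ev 12: PC=7 idx=3 pred=T actual=T -> ctr[3]=3
Ev 13: PC=4 idx=0 pred=T actual=T -> ctr[0]=3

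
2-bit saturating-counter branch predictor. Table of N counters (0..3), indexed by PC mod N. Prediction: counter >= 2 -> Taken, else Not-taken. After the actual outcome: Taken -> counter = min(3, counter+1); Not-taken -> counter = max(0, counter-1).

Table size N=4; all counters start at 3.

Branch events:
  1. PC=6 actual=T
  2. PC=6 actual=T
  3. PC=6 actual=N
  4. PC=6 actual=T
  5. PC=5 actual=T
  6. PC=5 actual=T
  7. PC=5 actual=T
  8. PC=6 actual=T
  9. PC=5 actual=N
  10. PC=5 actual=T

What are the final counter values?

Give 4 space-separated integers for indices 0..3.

Answer: 3 3 3 3

Derivation:
Ev 1: PC=6 idx=2 pred=T actual=T -> ctr[2]=3
Ev 2: PC=6 idx=2 pred=T actual=T -> ctr[2]=3
Ev 3: PC=6 idx=2 pred=T actual=N -> ctr[2]=2
Ev 4: PC=6 idx=2 pred=T actual=T -> ctr[2]=3
Ev 5: PC=5 idx=1 pred=T actual=T -> ctr[1]=3
Ev 6: PC=5 idx=1 pred=T actual=T -> ctr[1]=3
Ev 7: PC=5 idx=1 pred=T actual=T -> ctr[1]=3
Ev 8: PC=6 idx=2 pred=T actual=T -> ctr[2]=3
Ev 9: PC=5 idx=1 pred=T actual=N -> ctr[1]=2
Ev 10: PC=5 idx=1 pred=T actual=T -> ctr[1]=3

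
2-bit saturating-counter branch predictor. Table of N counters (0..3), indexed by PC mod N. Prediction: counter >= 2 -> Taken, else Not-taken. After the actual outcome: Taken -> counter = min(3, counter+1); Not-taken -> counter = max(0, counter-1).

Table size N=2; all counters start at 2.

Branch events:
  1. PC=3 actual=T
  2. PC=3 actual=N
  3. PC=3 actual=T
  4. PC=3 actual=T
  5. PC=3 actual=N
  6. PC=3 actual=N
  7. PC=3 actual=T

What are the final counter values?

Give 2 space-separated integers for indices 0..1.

Ev 1: PC=3 idx=1 pred=T actual=T -> ctr[1]=3
Ev 2: PC=3 idx=1 pred=T actual=N -> ctr[1]=2
Ev 3: PC=3 idx=1 pred=T actual=T -> ctr[1]=3
Ev 4: PC=3 idx=1 pred=T actual=T -> ctr[1]=3
Ev 5: PC=3 idx=1 pred=T actual=N -> ctr[1]=2
Ev 6: PC=3 idx=1 pred=T actual=N -> ctr[1]=1
Ev 7: PC=3 idx=1 pred=N actual=T -> ctr[1]=2

Answer: 2 2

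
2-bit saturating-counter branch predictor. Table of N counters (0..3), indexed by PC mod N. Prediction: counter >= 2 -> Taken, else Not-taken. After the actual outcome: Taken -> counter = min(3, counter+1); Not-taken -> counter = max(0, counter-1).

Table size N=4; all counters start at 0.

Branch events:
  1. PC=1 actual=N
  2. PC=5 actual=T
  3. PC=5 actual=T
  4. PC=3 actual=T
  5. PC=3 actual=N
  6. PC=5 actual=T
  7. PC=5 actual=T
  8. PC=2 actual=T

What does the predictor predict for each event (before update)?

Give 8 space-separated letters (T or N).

Answer: N N N N N T T N

Derivation:
Ev 1: PC=1 idx=1 pred=N actual=N -> ctr[1]=0
Ev 2: PC=5 idx=1 pred=N actual=T -> ctr[1]=1
Ev 3: PC=5 idx=1 pred=N actual=T -> ctr[1]=2
Ev 4: PC=3 idx=3 pred=N actual=T -> ctr[3]=1
Ev 5: PC=3 idx=3 pred=N actual=N -> ctr[3]=0
Ev 6: PC=5 idx=1 pred=T actual=T -> ctr[1]=3
Ev 7: PC=5 idx=1 pred=T actual=T -> ctr[1]=3
Ev 8: PC=2 idx=2 pred=N actual=T -> ctr[2]=1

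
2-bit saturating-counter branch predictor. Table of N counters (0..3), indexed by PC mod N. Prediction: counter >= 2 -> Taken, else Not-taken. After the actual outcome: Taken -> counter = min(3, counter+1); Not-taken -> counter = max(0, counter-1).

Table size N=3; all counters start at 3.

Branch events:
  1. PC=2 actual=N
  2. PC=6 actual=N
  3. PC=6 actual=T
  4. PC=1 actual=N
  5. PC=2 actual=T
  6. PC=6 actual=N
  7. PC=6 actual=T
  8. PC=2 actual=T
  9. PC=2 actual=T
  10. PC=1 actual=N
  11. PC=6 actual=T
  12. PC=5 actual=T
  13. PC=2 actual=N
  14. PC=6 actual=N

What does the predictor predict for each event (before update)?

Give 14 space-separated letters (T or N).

Answer: T T T T T T T T T T T T T T

Derivation:
Ev 1: PC=2 idx=2 pred=T actual=N -> ctr[2]=2
Ev 2: PC=6 idx=0 pred=T actual=N -> ctr[0]=2
Ev 3: PC=6 idx=0 pred=T actual=T -> ctr[0]=3
Ev 4: PC=1 idx=1 pred=T actual=N -> ctr[1]=2
Ev 5: PC=2 idx=2 pred=T actual=T -> ctr[2]=3
Ev 6: PC=6 idx=0 pred=T actual=N -> ctr[0]=2
Ev 7: PC=6 idx=0 pred=T actual=T -> ctr[0]=3
Ev 8: PC=2 idx=2 pred=T actual=T -> ctr[2]=3
Ev 9: PC=2 idx=2 pred=T actual=T -> ctr[2]=3
Ev 10: PC=1 idx=1 pred=T actual=N -> ctr[1]=1
Ev 11: PC=6 idx=0 pred=T actual=T -> ctr[0]=3
Ev 12: PC=5 idx=2 pred=T actual=T -> ctr[2]=3
Ev 13: PC=2 idx=2 pred=T actual=N -> ctr[2]=2
Ev 14: PC=6 idx=0 pred=T actual=N -> ctr[0]=2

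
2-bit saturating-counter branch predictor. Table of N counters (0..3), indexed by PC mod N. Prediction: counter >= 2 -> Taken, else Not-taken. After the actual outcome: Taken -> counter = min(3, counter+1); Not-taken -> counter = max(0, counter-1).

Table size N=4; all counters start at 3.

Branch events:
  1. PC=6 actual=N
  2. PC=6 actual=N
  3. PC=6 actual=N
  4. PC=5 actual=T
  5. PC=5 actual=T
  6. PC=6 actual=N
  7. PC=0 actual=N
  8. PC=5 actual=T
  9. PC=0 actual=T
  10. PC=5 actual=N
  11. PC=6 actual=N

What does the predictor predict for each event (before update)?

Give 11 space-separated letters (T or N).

Ev 1: PC=6 idx=2 pred=T actual=N -> ctr[2]=2
Ev 2: PC=6 idx=2 pred=T actual=N -> ctr[2]=1
Ev 3: PC=6 idx=2 pred=N actual=N -> ctr[2]=0
Ev 4: PC=5 idx=1 pred=T actual=T -> ctr[1]=3
Ev 5: PC=5 idx=1 pred=T actual=T -> ctr[1]=3
Ev 6: PC=6 idx=2 pred=N actual=N -> ctr[2]=0
Ev 7: PC=0 idx=0 pred=T actual=N -> ctr[0]=2
Ev 8: PC=5 idx=1 pred=T actual=T -> ctr[1]=3
Ev 9: PC=0 idx=0 pred=T actual=T -> ctr[0]=3
Ev 10: PC=5 idx=1 pred=T actual=N -> ctr[1]=2
Ev 11: PC=6 idx=2 pred=N actual=N -> ctr[2]=0

Answer: T T N T T N T T T T N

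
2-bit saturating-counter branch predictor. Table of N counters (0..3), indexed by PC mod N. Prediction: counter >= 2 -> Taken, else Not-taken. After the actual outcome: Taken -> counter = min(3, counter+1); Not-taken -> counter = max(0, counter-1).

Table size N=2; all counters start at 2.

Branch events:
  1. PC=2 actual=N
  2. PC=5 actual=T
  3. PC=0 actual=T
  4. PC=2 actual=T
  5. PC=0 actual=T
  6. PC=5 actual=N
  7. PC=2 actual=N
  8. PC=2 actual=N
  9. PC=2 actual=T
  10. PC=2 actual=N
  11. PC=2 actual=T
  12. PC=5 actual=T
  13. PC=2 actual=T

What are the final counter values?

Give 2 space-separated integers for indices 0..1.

Ev 1: PC=2 idx=0 pred=T actual=N -> ctr[0]=1
Ev 2: PC=5 idx=1 pred=T actual=T -> ctr[1]=3
Ev 3: PC=0 idx=0 pred=N actual=T -> ctr[0]=2
Ev 4: PC=2 idx=0 pred=T actual=T -> ctr[0]=3
Ev 5: PC=0 idx=0 pred=T actual=T -> ctr[0]=3
Ev 6: PC=5 idx=1 pred=T actual=N -> ctr[1]=2
Ev 7: PC=2 idx=0 pred=T actual=N -> ctr[0]=2
Ev 8: PC=2 idx=0 pred=T actual=N -> ctr[0]=1
Ev 9: PC=2 idx=0 pred=N actual=T -> ctr[0]=2
Ev 10: PC=2 idx=0 pred=T actual=N -> ctr[0]=1
Ev 11: PC=2 idx=0 pred=N actual=T -> ctr[0]=2
Ev 12: PC=5 idx=1 pred=T actual=T -> ctr[1]=3
Ev 13: PC=2 idx=0 pred=T actual=T -> ctr[0]=3

Answer: 3 3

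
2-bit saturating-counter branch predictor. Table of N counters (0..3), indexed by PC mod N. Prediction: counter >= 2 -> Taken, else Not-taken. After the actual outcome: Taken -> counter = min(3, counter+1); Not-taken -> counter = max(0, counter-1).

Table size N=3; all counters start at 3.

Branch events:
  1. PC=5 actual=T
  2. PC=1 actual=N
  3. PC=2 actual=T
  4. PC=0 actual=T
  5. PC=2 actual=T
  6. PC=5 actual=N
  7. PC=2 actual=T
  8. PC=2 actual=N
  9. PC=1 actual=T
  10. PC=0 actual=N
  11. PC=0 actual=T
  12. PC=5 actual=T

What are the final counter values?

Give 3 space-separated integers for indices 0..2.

Answer: 3 3 3

Derivation:
Ev 1: PC=5 idx=2 pred=T actual=T -> ctr[2]=3
Ev 2: PC=1 idx=1 pred=T actual=N -> ctr[1]=2
Ev 3: PC=2 idx=2 pred=T actual=T -> ctr[2]=3
Ev 4: PC=0 idx=0 pred=T actual=T -> ctr[0]=3
Ev 5: PC=2 idx=2 pred=T actual=T -> ctr[2]=3
Ev 6: PC=5 idx=2 pred=T actual=N -> ctr[2]=2
Ev 7: PC=2 idx=2 pred=T actual=T -> ctr[2]=3
Ev 8: PC=2 idx=2 pred=T actual=N -> ctr[2]=2
Ev 9: PC=1 idx=1 pred=T actual=T -> ctr[1]=3
Ev 10: PC=0 idx=0 pred=T actual=N -> ctr[0]=2
Ev 11: PC=0 idx=0 pred=T actual=T -> ctr[0]=3
Ev 12: PC=5 idx=2 pred=T actual=T -> ctr[2]=3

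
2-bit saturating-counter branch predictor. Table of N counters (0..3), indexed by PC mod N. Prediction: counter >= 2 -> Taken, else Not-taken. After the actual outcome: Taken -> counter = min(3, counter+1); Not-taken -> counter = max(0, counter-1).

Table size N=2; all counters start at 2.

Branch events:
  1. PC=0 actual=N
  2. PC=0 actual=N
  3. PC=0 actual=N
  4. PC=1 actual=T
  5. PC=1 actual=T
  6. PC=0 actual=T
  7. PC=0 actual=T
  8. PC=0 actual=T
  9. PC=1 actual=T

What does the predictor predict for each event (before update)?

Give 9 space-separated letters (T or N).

Ev 1: PC=0 idx=0 pred=T actual=N -> ctr[0]=1
Ev 2: PC=0 idx=0 pred=N actual=N -> ctr[0]=0
Ev 3: PC=0 idx=0 pred=N actual=N -> ctr[0]=0
Ev 4: PC=1 idx=1 pred=T actual=T -> ctr[1]=3
Ev 5: PC=1 idx=1 pred=T actual=T -> ctr[1]=3
Ev 6: PC=0 idx=0 pred=N actual=T -> ctr[0]=1
Ev 7: PC=0 idx=0 pred=N actual=T -> ctr[0]=2
Ev 8: PC=0 idx=0 pred=T actual=T -> ctr[0]=3
Ev 9: PC=1 idx=1 pred=T actual=T -> ctr[1]=3

Answer: T N N T T N N T T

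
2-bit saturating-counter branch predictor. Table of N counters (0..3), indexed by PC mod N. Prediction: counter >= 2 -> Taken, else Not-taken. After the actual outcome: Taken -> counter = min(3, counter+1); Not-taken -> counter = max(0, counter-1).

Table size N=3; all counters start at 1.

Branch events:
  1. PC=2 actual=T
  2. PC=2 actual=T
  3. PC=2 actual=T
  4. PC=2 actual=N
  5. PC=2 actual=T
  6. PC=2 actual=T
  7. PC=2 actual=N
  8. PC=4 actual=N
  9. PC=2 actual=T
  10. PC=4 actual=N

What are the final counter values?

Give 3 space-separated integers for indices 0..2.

Ev 1: PC=2 idx=2 pred=N actual=T -> ctr[2]=2
Ev 2: PC=2 idx=2 pred=T actual=T -> ctr[2]=3
Ev 3: PC=2 idx=2 pred=T actual=T -> ctr[2]=3
Ev 4: PC=2 idx=2 pred=T actual=N -> ctr[2]=2
Ev 5: PC=2 idx=2 pred=T actual=T -> ctr[2]=3
Ev 6: PC=2 idx=2 pred=T actual=T -> ctr[2]=3
Ev 7: PC=2 idx=2 pred=T actual=N -> ctr[2]=2
Ev 8: PC=4 idx=1 pred=N actual=N -> ctr[1]=0
Ev 9: PC=2 idx=2 pred=T actual=T -> ctr[2]=3
Ev 10: PC=4 idx=1 pred=N actual=N -> ctr[1]=0

Answer: 1 0 3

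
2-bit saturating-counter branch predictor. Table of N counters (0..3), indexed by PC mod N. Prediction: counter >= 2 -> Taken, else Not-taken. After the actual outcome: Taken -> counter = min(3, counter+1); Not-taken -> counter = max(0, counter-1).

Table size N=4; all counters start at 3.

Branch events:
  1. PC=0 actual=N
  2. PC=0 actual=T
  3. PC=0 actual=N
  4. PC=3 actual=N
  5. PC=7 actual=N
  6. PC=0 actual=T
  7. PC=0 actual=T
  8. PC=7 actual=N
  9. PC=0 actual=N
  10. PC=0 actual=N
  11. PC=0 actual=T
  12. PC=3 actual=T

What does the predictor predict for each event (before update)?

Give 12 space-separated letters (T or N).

Answer: T T T T T T T N T T N N

Derivation:
Ev 1: PC=0 idx=0 pred=T actual=N -> ctr[0]=2
Ev 2: PC=0 idx=0 pred=T actual=T -> ctr[0]=3
Ev 3: PC=0 idx=0 pred=T actual=N -> ctr[0]=2
Ev 4: PC=3 idx=3 pred=T actual=N -> ctr[3]=2
Ev 5: PC=7 idx=3 pred=T actual=N -> ctr[3]=1
Ev 6: PC=0 idx=0 pred=T actual=T -> ctr[0]=3
Ev 7: PC=0 idx=0 pred=T actual=T -> ctr[0]=3
Ev 8: PC=7 idx=3 pred=N actual=N -> ctr[3]=0
Ev 9: PC=0 idx=0 pred=T actual=N -> ctr[0]=2
Ev 10: PC=0 idx=0 pred=T actual=N -> ctr[0]=1
Ev 11: PC=0 idx=0 pred=N actual=T -> ctr[0]=2
Ev 12: PC=3 idx=3 pred=N actual=T -> ctr[3]=1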